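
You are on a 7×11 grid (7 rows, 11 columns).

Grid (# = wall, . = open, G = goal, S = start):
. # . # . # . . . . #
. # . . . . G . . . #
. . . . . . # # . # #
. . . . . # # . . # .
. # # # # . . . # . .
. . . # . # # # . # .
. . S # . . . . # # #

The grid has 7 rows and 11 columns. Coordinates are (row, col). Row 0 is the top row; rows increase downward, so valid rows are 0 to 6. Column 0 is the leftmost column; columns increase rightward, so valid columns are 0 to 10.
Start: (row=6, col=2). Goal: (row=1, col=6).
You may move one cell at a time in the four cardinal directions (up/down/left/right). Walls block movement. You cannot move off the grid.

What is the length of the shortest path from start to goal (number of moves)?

BFS from (row=6, col=2) until reaching (row=1, col=6):
  Distance 0: (row=6, col=2)
  Distance 1: (row=5, col=2), (row=6, col=1)
  Distance 2: (row=5, col=1), (row=6, col=0)
  Distance 3: (row=5, col=0)
  Distance 4: (row=4, col=0)
  Distance 5: (row=3, col=0)
  Distance 6: (row=2, col=0), (row=3, col=1)
  Distance 7: (row=1, col=0), (row=2, col=1), (row=3, col=2)
  Distance 8: (row=0, col=0), (row=2, col=2), (row=3, col=3)
  Distance 9: (row=1, col=2), (row=2, col=3), (row=3, col=4)
  Distance 10: (row=0, col=2), (row=1, col=3), (row=2, col=4)
  Distance 11: (row=1, col=4), (row=2, col=5)
  Distance 12: (row=0, col=4), (row=1, col=5)
  Distance 13: (row=1, col=6)  <- goal reached here
One shortest path (13 moves): (row=6, col=2) -> (row=6, col=1) -> (row=6, col=0) -> (row=5, col=0) -> (row=4, col=0) -> (row=3, col=0) -> (row=3, col=1) -> (row=3, col=2) -> (row=3, col=3) -> (row=3, col=4) -> (row=2, col=4) -> (row=2, col=5) -> (row=1, col=5) -> (row=1, col=6)

Answer: Shortest path length: 13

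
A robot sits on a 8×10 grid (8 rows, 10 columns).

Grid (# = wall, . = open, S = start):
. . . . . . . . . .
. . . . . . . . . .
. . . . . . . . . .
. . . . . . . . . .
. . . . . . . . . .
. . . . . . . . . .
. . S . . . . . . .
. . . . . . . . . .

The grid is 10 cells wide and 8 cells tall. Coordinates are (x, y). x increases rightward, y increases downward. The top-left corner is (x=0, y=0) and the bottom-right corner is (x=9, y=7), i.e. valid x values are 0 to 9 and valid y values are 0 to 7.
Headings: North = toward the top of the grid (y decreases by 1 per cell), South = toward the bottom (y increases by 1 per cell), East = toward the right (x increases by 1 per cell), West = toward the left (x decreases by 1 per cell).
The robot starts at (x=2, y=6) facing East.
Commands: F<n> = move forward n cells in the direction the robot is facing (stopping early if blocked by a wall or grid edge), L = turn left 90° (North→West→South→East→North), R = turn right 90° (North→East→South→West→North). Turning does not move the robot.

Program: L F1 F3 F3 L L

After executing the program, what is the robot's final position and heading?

Start: (x=2, y=6), facing East
  L: turn left, now facing North
  F1: move forward 1, now at (x=2, y=5)
  F3: move forward 3, now at (x=2, y=2)
  F3: move forward 2/3 (blocked), now at (x=2, y=0)
  L: turn left, now facing West
  L: turn left, now facing South
Final: (x=2, y=0), facing South

Answer: Final position: (x=2, y=0), facing South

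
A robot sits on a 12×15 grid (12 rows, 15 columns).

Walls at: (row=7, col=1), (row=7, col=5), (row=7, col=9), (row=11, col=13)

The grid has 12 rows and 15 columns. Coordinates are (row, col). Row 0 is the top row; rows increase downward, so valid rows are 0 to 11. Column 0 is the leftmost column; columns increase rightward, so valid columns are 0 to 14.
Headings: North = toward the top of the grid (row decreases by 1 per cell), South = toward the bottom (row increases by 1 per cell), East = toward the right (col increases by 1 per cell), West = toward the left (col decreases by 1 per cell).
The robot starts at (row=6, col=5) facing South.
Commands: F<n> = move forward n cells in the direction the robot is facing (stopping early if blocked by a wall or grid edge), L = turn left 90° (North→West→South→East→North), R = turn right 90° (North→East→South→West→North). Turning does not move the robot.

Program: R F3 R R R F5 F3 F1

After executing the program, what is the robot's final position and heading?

Answer: Final position: (row=11, col=2), facing South

Derivation:
Start: (row=6, col=5), facing South
  R: turn right, now facing West
  F3: move forward 3, now at (row=6, col=2)
  R: turn right, now facing North
  R: turn right, now facing East
  R: turn right, now facing South
  F5: move forward 5, now at (row=11, col=2)
  F3: move forward 0/3 (blocked), now at (row=11, col=2)
  F1: move forward 0/1 (blocked), now at (row=11, col=2)
Final: (row=11, col=2), facing South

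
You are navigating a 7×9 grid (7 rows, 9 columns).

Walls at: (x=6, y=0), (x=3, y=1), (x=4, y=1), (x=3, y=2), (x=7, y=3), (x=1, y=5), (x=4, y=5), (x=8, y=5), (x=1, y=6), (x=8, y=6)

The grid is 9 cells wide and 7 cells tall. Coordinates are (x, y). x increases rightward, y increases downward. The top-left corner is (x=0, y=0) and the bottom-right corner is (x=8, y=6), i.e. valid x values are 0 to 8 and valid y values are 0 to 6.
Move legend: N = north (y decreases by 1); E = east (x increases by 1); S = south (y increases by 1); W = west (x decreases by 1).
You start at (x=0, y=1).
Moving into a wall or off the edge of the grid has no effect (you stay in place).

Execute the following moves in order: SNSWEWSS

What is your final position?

Answer: Final position: (x=0, y=4)

Derivation:
Start: (x=0, y=1)
  S (south): (x=0, y=1) -> (x=0, y=2)
  N (north): (x=0, y=2) -> (x=0, y=1)
  S (south): (x=0, y=1) -> (x=0, y=2)
  W (west): blocked, stay at (x=0, y=2)
  E (east): (x=0, y=2) -> (x=1, y=2)
  W (west): (x=1, y=2) -> (x=0, y=2)
  S (south): (x=0, y=2) -> (x=0, y=3)
  S (south): (x=0, y=3) -> (x=0, y=4)
Final: (x=0, y=4)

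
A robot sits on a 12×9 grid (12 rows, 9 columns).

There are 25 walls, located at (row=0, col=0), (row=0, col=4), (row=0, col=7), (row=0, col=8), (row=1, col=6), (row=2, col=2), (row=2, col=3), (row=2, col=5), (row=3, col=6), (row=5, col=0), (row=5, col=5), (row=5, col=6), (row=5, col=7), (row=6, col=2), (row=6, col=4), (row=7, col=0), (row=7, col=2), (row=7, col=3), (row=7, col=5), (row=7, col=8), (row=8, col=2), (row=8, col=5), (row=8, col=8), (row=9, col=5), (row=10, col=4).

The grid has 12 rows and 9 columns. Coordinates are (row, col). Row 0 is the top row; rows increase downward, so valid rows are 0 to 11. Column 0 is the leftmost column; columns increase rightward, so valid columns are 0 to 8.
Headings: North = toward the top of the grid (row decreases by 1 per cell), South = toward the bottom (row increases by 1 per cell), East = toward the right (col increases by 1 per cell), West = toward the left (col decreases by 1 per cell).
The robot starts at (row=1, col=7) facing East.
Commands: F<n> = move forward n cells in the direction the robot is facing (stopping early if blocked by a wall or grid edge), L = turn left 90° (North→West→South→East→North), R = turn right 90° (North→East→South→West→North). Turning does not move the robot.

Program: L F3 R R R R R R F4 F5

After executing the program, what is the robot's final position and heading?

Start: (row=1, col=7), facing East
  L: turn left, now facing North
  F3: move forward 0/3 (blocked), now at (row=1, col=7)
  R: turn right, now facing East
  R: turn right, now facing South
  R: turn right, now facing West
  R: turn right, now facing North
  R: turn right, now facing East
  R: turn right, now facing South
  F4: move forward 3/4 (blocked), now at (row=4, col=7)
  F5: move forward 0/5 (blocked), now at (row=4, col=7)
Final: (row=4, col=7), facing South

Answer: Final position: (row=4, col=7), facing South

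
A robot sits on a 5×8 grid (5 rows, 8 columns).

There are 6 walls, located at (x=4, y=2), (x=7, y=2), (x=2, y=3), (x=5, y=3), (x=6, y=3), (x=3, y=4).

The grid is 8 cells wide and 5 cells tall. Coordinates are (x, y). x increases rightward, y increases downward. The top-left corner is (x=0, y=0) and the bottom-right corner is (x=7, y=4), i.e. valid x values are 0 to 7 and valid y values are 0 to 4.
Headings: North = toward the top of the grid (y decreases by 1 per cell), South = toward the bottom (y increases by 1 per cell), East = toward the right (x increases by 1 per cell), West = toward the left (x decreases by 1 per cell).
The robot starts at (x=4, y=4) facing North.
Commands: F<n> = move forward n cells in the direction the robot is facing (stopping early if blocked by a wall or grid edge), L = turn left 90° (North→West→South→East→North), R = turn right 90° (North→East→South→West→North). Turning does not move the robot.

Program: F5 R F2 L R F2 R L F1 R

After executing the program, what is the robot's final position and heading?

Answer: Final position: (x=4, y=3), facing South

Derivation:
Start: (x=4, y=4), facing North
  F5: move forward 1/5 (blocked), now at (x=4, y=3)
  R: turn right, now facing East
  F2: move forward 0/2 (blocked), now at (x=4, y=3)
  L: turn left, now facing North
  R: turn right, now facing East
  F2: move forward 0/2 (blocked), now at (x=4, y=3)
  R: turn right, now facing South
  L: turn left, now facing East
  F1: move forward 0/1 (blocked), now at (x=4, y=3)
  R: turn right, now facing South
Final: (x=4, y=3), facing South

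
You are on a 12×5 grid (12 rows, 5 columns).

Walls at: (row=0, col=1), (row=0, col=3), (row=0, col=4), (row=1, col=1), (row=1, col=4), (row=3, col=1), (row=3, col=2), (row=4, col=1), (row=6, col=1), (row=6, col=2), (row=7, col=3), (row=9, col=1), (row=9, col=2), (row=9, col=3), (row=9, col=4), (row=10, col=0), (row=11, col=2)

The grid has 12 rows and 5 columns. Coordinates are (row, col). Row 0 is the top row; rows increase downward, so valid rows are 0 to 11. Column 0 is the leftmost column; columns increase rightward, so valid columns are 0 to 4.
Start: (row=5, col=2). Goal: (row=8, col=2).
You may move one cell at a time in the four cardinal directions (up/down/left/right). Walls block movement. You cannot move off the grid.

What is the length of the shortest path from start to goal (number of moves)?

Answer: Shortest path length: 7

Derivation:
BFS from (row=5, col=2) until reaching (row=8, col=2):
  Distance 0: (row=5, col=2)
  Distance 1: (row=4, col=2), (row=5, col=1), (row=5, col=3)
  Distance 2: (row=4, col=3), (row=5, col=0), (row=5, col=4), (row=6, col=3)
  Distance 3: (row=3, col=3), (row=4, col=0), (row=4, col=4), (row=6, col=0), (row=6, col=4)
  Distance 4: (row=2, col=3), (row=3, col=0), (row=3, col=4), (row=7, col=0), (row=7, col=4)
  Distance 5: (row=1, col=3), (row=2, col=0), (row=2, col=2), (row=2, col=4), (row=7, col=1), (row=8, col=0), (row=8, col=4)
  Distance 6: (row=1, col=0), (row=1, col=2), (row=2, col=1), (row=7, col=2), (row=8, col=1), (row=8, col=3), (row=9, col=0)
  Distance 7: (row=0, col=0), (row=0, col=2), (row=8, col=2)  <- goal reached here
One shortest path (7 moves): (row=5, col=2) -> (row=5, col=1) -> (row=5, col=0) -> (row=6, col=0) -> (row=7, col=0) -> (row=7, col=1) -> (row=7, col=2) -> (row=8, col=2)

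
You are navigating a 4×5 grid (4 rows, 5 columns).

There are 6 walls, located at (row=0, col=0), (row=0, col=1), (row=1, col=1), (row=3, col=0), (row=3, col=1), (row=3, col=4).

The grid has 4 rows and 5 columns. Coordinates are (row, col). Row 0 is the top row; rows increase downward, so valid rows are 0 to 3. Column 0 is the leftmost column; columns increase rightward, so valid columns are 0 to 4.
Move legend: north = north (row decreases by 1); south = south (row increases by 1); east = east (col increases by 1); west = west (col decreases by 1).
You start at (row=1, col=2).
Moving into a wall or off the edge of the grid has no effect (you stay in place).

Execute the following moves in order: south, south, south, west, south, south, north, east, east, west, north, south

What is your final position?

Start: (row=1, col=2)
  south (south): (row=1, col=2) -> (row=2, col=2)
  south (south): (row=2, col=2) -> (row=3, col=2)
  south (south): blocked, stay at (row=3, col=2)
  west (west): blocked, stay at (row=3, col=2)
  south (south): blocked, stay at (row=3, col=2)
  south (south): blocked, stay at (row=3, col=2)
  north (north): (row=3, col=2) -> (row=2, col=2)
  east (east): (row=2, col=2) -> (row=2, col=3)
  east (east): (row=2, col=3) -> (row=2, col=4)
  west (west): (row=2, col=4) -> (row=2, col=3)
  north (north): (row=2, col=3) -> (row=1, col=3)
  south (south): (row=1, col=3) -> (row=2, col=3)
Final: (row=2, col=3)

Answer: Final position: (row=2, col=3)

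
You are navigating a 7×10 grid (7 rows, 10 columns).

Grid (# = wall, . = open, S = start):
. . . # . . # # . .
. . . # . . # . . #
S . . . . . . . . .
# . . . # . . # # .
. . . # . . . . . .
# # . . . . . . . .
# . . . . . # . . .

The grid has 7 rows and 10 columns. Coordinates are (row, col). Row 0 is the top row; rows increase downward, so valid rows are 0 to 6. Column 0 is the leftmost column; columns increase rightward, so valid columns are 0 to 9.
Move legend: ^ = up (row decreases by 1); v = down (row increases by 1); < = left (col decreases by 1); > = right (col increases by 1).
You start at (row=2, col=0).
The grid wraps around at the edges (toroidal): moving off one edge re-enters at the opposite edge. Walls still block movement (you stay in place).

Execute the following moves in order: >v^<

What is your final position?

Answer: Final position: (row=2, col=0)

Derivation:
Start: (row=2, col=0)
  > (right): (row=2, col=0) -> (row=2, col=1)
  v (down): (row=2, col=1) -> (row=3, col=1)
  ^ (up): (row=3, col=1) -> (row=2, col=1)
  < (left): (row=2, col=1) -> (row=2, col=0)
Final: (row=2, col=0)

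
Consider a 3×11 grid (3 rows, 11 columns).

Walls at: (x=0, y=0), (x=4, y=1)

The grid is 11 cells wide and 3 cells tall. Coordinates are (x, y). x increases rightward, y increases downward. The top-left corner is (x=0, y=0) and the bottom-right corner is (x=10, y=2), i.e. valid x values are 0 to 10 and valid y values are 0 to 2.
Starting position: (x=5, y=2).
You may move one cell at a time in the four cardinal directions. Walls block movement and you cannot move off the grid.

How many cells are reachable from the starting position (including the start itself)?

Answer: Reachable cells: 31

Derivation:
BFS flood-fill from (x=5, y=2):
  Distance 0: (x=5, y=2)
  Distance 1: (x=5, y=1), (x=4, y=2), (x=6, y=2)
  Distance 2: (x=5, y=0), (x=6, y=1), (x=3, y=2), (x=7, y=2)
  Distance 3: (x=4, y=0), (x=6, y=0), (x=3, y=1), (x=7, y=1), (x=2, y=2), (x=8, y=2)
  Distance 4: (x=3, y=0), (x=7, y=0), (x=2, y=1), (x=8, y=1), (x=1, y=2), (x=9, y=2)
  Distance 5: (x=2, y=0), (x=8, y=0), (x=1, y=1), (x=9, y=1), (x=0, y=2), (x=10, y=2)
  Distance 6: (x=1, y=0), (x=9, y=0), (x=0, y=1), (x=10, y=1)
  Distance 7: (x=10, y=0)
Total reachable: 31 (grid has 31 open cells total)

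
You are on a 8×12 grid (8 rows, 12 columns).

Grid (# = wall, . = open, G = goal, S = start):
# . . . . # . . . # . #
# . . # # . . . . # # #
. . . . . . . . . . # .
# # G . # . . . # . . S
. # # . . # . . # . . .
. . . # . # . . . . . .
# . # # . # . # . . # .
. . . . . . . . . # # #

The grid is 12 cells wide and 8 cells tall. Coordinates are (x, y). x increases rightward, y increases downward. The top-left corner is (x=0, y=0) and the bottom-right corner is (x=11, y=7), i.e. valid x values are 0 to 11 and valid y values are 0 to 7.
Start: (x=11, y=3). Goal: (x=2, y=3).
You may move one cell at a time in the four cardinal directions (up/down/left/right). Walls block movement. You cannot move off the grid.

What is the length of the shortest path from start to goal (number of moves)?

BFS from (x=11, y=3) until reaching (x=2, y=3):
  Distance 0: (x=11, y=3)
  Distance 1: (x=11, y=2), (x=10, y=3), (x=11, y=4)
  Distance 2: (x=9, y=3), (x=10, y=4), (x=11, y=5)
  Distance 3: (x=9, y=2), (x=9, y=4), (x=10, y=5), (x=11, y=6)
  Distance 4: (x=8, y=2), (x=9, y=5)
  Distance 5: (x=8, y=1), (x=7, y=2), (x=8, y=5), (x=9, y=6)
  Distance 6: (x=8, y=0), (x=7, y=1), (x=6, y=2), (x=7, y=3), (x=7, y=5), (x=8, y=6)
  Distance 7: (x=7, y=0), (x=6, y=1), (x=5, y=2), (x=6, y=3), (x=7, y=4), (x=6, y=5), (x=8, y=7)
  Distance 8: (x=6, y=0), (x=5, y=1), (x=4, y=2), (x=5, y=3), (x=6, y=4), (x=6, y=6), (x=7, y=7)
  Distance 9: (x=3, y=2), (x=6, y=7)
  Distance 10: (x=2, y=2), (x=3, y=3), (x=5, y=7)
  Distance 11: (x=2, y=1), (x=1, y=2), (x=2, y=3), (x=3, y=4), (x=4, y=7)  <- goal reached here
One shortest path (11 moves): (x=11, y=3) -> (x=10, y=3) -> (x=9, y=3) -> (x=9, y=2) -> (x=8, y=2) -> (x=7, y=2) -> (x=6, y=2) -> (x=5, y=2) -> (x=4, y=2) -> (x=3, y=2) -> (x=2, y=2) -> (x=2, y=3)

Answer: Shortest path length: 11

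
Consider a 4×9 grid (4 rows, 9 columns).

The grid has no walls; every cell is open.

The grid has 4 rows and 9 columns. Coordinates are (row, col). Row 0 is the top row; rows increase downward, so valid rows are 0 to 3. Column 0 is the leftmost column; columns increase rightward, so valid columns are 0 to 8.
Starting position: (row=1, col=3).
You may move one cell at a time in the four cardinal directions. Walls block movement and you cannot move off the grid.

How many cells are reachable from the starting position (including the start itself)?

BFS flood-fill from (row=1, col=3):
  Distance 0: (row=1, col=3)
  Distance 1: (row=0, col=3), (row=1, col=2), (row=1, col=4), (row=2, col=3)
  Distance 2: (row=0, col=2), (row=0, col=4), (row=1, col=1), (row=1, col=5), (row=2, col=2), (row=2, col=4), (row=3, col=3)
  Distance 3: (row=0, col=1), (row=0, col=5), (row=1, col=0), (row=1, col=6), (row=2, col=1), (row=2, col=5), (row=3, col=2), (row=3, col=4)
  Distance 4: (row=0, col=0), (row=0, col=6), (row=1, col=7), (row=2, col=0), (row=2, col=6), (row=3, col=1), (row=3, col=5)
  Distance 5: (row=0, col=7), (row=1, col=8), (row=2, col=7), (row=3, col=0), (row=3, col=6)
  Distance 6: (row=0, col=8), (row=2, col=8), (row=3, col=7)
  Distance 7: (row=3, col=8)
Total reachable: 36 (grid has 36 open cells total)

Answer: Reachable cells: 36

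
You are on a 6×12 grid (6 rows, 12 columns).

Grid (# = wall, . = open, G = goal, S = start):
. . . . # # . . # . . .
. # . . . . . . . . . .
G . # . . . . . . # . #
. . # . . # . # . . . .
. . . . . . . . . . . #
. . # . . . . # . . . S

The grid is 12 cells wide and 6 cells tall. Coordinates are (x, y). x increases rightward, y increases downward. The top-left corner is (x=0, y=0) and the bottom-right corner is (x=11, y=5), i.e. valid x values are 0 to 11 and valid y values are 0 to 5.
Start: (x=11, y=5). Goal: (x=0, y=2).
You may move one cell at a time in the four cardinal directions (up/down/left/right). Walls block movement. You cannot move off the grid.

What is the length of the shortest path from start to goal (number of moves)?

Answer: Shortest path length: 14

Derivation:
BFS from (x=11, y=5) until reaching (x=0, y=2):
  Distance 0: (x=11, y=5)
  Distance 1: (x=10, y=5)
  Distance 2: (x=10, y=4), (x=9, y=5)
  Distance 3: (x=10, y=3), (x=9, y=4), (x=8, y=5)
  Distance 4: (x=10, y=2), (x=9, y=3), (x=11, y=3), (x=8, y=4)
  Distance 5: (x=10, y=1), (x=8, y=3), (x=7, y=4)
  Distance 6: (x=10, y=0), (x=9, y=1), (x=11, y=1), (x=8, y=2), (x=6, y=4)
  Distance 7: (x=9, y=0), (x=11, y=0), (x=8, y=1), (x=7, y=2), (x=6, y=3), (x=5, y=4), (x=6, y=5)
  Distance 8: (x=7, y=1), (x=6, y=2), (x=4, y=4), (x=5, y=5)
  Distance 9: (x=7, y=0), (x=6, y=1), (x=5, y=2), (x=4, y=3), (x=3, y=4), (x=4, y=5)
  Distance 10: (x=6, y=0), (x=5, y=1), (x=4, y=2), (x=3, y=3), (x=2, y=4), (x=3, y=5)
  Distance 11: (x=4, y=1), (x=3, y=2), (x=1, y=4)
  Distance 12: (x=3, y=1), (x=1, y=3), (x=0, y=4), (x=1, y=5)
  Distance 13: (x=3, y=0), (x=2, y=1), (x=1, y=2), (x=0, y=3), (x=0, y=5)
  Distance 14: (x=2, y=0), (x=0, y=2)  <- goal reached here
One shortest path (14 moves): (x=11, y=5) -> (x=10, y=5) -> (x=9, y=5) -> (x=8, y=5) -> (x=8, y=4) -> (x=7, y=4) -> (x=6, y=4) -> (x=5, y=4) -> (x=4, y=4) -> (x=3, y=4) -> (x=2, y=4) -> (x=1, y=4) -> (x=0, y=4) -> (x=0, y=3) -> (x=0, y=2)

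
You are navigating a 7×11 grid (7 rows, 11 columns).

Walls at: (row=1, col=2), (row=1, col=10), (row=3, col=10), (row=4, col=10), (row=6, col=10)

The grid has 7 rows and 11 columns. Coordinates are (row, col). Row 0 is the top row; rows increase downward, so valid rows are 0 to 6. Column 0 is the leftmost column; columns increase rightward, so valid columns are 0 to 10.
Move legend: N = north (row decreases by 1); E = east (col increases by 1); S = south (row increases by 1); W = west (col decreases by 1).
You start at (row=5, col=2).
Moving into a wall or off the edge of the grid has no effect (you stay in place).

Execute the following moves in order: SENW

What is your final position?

Start: (row=5, col=2)
  S (south): (row=5, col=2) -> (row=6, col=2)
  E (east): (row=6, col=2) -> (row=6, col=3)
  N (north): (row=6, col=3) -> (row=5, col=3)
  W (west): (row=5, col=3) -> (row=5, col=2)
Final: (row=5, col=2)

Answer: Final position: (row=5, col=2)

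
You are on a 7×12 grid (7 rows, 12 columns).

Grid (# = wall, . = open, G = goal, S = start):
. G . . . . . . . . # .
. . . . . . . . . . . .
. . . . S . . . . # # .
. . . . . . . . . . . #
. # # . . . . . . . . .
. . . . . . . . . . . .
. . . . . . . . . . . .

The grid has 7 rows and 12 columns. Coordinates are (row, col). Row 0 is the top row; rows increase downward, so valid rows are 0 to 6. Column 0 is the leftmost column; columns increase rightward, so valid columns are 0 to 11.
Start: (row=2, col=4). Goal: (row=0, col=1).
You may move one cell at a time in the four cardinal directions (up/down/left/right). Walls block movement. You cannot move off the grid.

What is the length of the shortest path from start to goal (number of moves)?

Answer: Shortest path length: 5

Derivation:
BFS from (row=2, col=4) until reaching (row=0, col=1):
  Distance 0: (row=2, col=4)
  Distance 1: (row=1, col=4), (row=2, col=3), (row=2, col=5), (row=3, col=4)
  Distance 2: (row=0, col=4), (row=1, col=3), (row=1, col=5), (row=2, col=2), (row=2, col=6), (row=3, col=3), (row=3, col=5), (row=4, col=4)
  Distance 3: (row=0, col=3), (row=0, col=5), (row=1, col=2), (row=1, col=6), (row=2, col=1), (row=2, col=7), (row=3, col=2), (row=3, col=6), (row=4, col=3), (row=4, col=5), (row=5, col=4)
  Distance 4: (row=0, col=2), (row=0, col=6), (row=1, col=1), (row=1, col=7), (row=2, col=0), (row=2, col=8), (row=3, col=1), (row=3, col=7), (row=4, col=6), (row=5, col=3), (row=5, col=5), (row=6, col=4)
  Distance 5: (row=0, col=1), (row=0, col=7), (row=1, col=0), (row=1, col=8), (row=3, col=0), (row=3, col=8), (row=4, col=7), (row=5, col=2), (row=5, col=6), (row=6, col=3), (row=6, col=5)  <- goal reached here
One shortest path (5 moves): (row=2, col=4) -> (row=2, col=3) -> (row=2, col=2) -> (row=2, col=1) -> (row=1, col=1) -> (row=0, col=1)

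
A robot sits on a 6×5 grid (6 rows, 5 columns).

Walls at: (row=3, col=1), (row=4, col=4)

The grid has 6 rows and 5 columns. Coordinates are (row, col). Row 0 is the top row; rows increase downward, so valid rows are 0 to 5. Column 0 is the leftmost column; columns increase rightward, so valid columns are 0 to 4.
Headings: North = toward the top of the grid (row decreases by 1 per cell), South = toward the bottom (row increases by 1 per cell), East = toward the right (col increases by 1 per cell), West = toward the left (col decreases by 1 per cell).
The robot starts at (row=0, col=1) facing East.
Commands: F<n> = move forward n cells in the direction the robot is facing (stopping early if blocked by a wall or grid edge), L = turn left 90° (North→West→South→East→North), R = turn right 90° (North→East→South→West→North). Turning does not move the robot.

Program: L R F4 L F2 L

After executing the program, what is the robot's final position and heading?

Start: (row=0, col=1), facing East
  L: turn left, now facing North
  R: turn right, now facing East
  F4: move forward 3/4 (blocked), now at (row=0, col=4)
  L: turn left, now facing North
  F2: move forward 0/2 (blocked), now at (row=0, col=4)
  L: turn left, now facing West
Final: (row=0, col=4), facing West

Answer: Final position: (row=0, col=4), facing West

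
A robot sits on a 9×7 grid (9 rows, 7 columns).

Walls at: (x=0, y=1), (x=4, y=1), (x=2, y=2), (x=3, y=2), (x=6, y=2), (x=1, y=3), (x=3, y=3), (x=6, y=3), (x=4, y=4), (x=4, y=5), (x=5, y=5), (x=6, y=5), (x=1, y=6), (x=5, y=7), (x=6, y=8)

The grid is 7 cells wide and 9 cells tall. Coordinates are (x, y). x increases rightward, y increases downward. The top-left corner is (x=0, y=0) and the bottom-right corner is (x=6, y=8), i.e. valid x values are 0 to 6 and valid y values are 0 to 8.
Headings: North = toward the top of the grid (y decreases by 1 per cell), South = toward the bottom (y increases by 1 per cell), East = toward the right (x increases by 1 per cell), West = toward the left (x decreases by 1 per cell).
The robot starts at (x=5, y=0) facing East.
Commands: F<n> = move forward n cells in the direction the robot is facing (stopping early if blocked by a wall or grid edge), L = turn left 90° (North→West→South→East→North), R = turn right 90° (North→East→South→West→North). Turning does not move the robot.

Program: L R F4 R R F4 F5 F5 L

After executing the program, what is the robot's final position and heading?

Start: (x=5, y=0), facing East
  L: turn left, now facing North
  R: turn right, now facing East
  F4: move forward 1/4 (blocked), now at (x=6, y=0)
  R: turn right, now facing South
  R: turn right, now facing West
  F4: move forward 4, now at (x=2, y=0)
  F5: move forward 2/5 (blocked), now at (x=0, y=0)
  F5: move forward 0/5 (blocked), now at (x=0, y=0)
  L: turn left, now facing South
Final: (x=0, y=0), facing South

Answer: Final position: (x=0, y=0), facing South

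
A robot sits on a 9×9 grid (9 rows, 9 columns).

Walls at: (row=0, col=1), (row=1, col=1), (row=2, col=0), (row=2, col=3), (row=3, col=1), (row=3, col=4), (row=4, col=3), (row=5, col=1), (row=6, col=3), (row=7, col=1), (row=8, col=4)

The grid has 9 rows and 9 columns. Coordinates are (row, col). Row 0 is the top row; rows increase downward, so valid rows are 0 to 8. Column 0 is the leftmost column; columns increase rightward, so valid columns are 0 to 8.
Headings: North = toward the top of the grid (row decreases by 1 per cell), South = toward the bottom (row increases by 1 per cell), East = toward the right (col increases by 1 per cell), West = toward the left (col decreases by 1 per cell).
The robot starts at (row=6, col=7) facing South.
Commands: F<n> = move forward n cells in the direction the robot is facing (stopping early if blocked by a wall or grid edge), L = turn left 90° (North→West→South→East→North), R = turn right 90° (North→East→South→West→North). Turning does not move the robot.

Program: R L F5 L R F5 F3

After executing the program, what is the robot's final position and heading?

Start: (row=6, col=7), facing South
  R: turn right, now facing West
  L: turn left, now facing South
  F5: move forward 2/5 (blocked), now at (row=8, col=7)
  L: turn left, now facing East
  R: turn right, now facing South
  F5: move forward 0/5 (blocked), now at (row=8, col=7)
  F3: move forward 0/3 (blocked), now at (row=8, col=7)
Final: (row=8, col=7), facing South

Answer: Final position: (row=8, col=7), facing South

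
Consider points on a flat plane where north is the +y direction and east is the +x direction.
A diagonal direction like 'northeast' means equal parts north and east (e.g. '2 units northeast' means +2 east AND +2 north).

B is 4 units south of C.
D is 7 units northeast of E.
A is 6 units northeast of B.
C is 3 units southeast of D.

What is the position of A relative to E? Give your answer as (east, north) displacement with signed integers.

Answer: A is at (east=16, north=6) relative to E.

Derivation:
Place E at the origin (east=0, north=0).
  D is 7 units northeast of E: delta (east=+7, north=+7); D at (east=7, north=7).
  C is 3 units southeast of D: delta (east=+3, north=-3); C at (east=10, north=4).
  B is 4 units south of C: delta (east=+0, north=-4); B at (east=10, north=0).
  A is 6 units northeast of B: delta (east=+6, north=+6); A at (east=16, north=6).
Therefore A relative to E: (east=16, north=6).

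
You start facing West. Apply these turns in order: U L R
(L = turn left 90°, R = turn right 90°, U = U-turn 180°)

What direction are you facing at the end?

Answer: Final heading: East

Derivation:
Start: West
  U (U-turn (180°)) -> East
  L (left (90° counter-clockwise)) -> North
  R (right (90° clockwise)) -> East
Final: East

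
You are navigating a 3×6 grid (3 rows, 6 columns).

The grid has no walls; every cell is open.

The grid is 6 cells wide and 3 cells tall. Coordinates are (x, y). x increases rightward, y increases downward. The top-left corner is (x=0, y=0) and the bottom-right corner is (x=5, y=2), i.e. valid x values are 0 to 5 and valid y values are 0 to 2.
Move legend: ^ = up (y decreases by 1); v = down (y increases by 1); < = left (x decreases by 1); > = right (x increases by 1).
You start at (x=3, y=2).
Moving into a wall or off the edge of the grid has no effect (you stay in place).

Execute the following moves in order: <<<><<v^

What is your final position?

Start: (x=3, y=2)
  < (left): (x=3, y=2) -> (x=2, y=2)
  < (left): (x=2, y=2) -> (x=1, y=2)
  < (left): (x=1, y=2) -> (x=0, y=2)
  > (right): (x=0, y=2) -> (x=1, y=2)
  < (left): (x=1, y=2) -> (x=0, y=2)
  < (left): blocked, stay at (x=0, y=2)
  v (down): blocked, stay at (x=0, y=2)
  ^ (up): (x=0, y=2) -> (x=0, y=1)
Final: (x=0, y=1)

Answer: Final position: (x=0, y=1)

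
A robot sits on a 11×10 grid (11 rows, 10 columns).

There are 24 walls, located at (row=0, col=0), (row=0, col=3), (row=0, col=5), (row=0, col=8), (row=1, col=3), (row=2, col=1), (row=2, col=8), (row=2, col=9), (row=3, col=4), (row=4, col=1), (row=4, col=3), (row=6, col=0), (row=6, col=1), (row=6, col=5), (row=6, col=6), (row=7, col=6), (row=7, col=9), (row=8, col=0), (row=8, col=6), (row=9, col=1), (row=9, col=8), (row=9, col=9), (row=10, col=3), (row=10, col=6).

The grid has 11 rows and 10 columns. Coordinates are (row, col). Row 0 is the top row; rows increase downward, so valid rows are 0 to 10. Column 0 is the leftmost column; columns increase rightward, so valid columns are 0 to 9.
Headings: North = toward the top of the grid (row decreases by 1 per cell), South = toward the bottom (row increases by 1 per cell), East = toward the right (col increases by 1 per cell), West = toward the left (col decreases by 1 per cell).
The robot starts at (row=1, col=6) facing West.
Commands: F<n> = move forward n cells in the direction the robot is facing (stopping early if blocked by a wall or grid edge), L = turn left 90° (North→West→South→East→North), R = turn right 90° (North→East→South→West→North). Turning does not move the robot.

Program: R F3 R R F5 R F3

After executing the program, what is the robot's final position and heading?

Start: (row=1, col=6), facing West
  R: turn right, now facing North
  F3: move forward 1/3 (blocked), now at (row=0, col=6)
  R: turn right, now facing East
  R: turn right, now facing South
  F5: move forward 5, now at (row=5, col=6)
  R: turn right, now facing West
  F3: move forward 3, now at (row=5, col=3)
Final: (row=5, col=3), facing West

Answer: Final position: (row=5, col=3), facing West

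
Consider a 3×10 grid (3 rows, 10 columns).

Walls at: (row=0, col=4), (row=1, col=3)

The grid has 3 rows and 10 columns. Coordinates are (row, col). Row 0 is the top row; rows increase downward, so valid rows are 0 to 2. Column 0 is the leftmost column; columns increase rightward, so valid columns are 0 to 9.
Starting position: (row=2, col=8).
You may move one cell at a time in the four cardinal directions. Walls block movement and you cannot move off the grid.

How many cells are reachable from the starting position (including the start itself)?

BFS flood-fill from (row=2, col=8):
  Distance 0: (row=2, col=8)
  Distance 1: (row=1, col=8), (row=2, col=7), (row=2, col=9)
  Distance 2: (row=0, col=8), (row=1, col=7), (row=1, col=9), (row=2, col=6)
  Distance 3: (row=0, col=7), (row=0, col=9), (row=1, col=6), (row=2, col=5)
  Distance 4: (row=0, col=6), (row=1, col=5), (row=2, col=4)
  Distance 5: (row=0, col=5), (row=1, col=4), (row=2, col=3)
  Distance 6: (row=2, col=2)
  Distance 7: (row=1, col=2), (row=2, col=1)
  Distance 8: (row=0, col=2), (row=1, col=1), (row=2, col=0)
  Distance 9: (row=0, col=1), (row=0, col=3), (row=1, col=0)
  Distance 10: (row=0, col=0)
Total reachable: 28 (grid has 28 open cells total)

Answer: Reachable cells: 28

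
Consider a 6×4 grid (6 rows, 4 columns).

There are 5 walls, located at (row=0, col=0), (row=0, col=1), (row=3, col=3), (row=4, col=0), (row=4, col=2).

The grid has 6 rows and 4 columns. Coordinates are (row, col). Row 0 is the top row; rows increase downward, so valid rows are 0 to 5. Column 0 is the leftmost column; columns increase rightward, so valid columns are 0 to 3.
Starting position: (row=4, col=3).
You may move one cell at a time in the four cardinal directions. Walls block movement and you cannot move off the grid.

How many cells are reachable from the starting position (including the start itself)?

Answer: Reachable cells: 19

Derivation:
BFS flood-fill from (row=4, col=3):
  Distance 0: (row=4, col=3)
  Distance 1: (row=5, col=3)
  Distance 2: (row=5, col=2)
  Distance 3: (row=5, col=1)
  Distance 4: (row=4, col=1), (row=5, col=0)
  Distance 5: (row=3, col=1)
  Distance 6: (row=2, col=1), (row=3, col=0), (row=3, col=2)
  Distance 7: (row=1, col=1), (row=2, col=0), (row=2, col=2)
  Distance 8: (row=1, col=0), (row=1, col=2), (row=2, col=3)
  Distance 9: (row=0, col=2), (row=1, col=3)
  Distance 10: (row=0, col=3)
Total reachable: 19 (grid has 19 open cells total)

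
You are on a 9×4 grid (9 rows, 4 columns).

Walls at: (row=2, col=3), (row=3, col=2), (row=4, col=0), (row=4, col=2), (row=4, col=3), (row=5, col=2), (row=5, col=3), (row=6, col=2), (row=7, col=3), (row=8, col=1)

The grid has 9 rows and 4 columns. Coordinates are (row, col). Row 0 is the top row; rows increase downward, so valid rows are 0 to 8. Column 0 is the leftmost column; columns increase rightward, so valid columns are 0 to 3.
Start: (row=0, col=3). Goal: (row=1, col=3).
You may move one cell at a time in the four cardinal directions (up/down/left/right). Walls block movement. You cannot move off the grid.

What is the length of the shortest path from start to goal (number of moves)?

Answer: Shortest path length: 1

Derivation:
BFS from (row=0, col=3) until reaching (row=1, col=3):
  Distance 0: (row=0, col=3)
  Distance 1: (row=0, col=2), (row=1, col=3)  <- goal reached here
One shortest path (1 moves): (row=0, col=3) -> (row=1, col=3)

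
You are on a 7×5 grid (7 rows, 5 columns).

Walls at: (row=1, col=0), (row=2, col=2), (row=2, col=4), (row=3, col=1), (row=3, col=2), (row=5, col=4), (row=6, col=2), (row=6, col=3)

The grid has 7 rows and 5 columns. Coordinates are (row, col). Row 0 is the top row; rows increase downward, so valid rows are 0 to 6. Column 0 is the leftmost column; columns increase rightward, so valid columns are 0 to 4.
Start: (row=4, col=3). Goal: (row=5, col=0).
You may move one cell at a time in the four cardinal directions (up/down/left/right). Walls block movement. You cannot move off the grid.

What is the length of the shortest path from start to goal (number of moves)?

Answer: Shortest path length: 4

Derivation:
BFS from (row=4, col=3) until reaching (row=5, col=0):
  Distance 0: (row=4, col=3)
  Distance 1: (row=3, col=3), (row=4, col=2), (row=4, col=4), (row=5, col=3)
  Distance 2: (row=2, col=3), (row=3, col=4), (row=4, col=1), (row=5, col=2)
  Distance 3: (row=1, col=3), (row=4, col=0), (row=5, col=1)
  Distance 4: (row=0, col=3), (row=1, col=2), (row=1, col=4), (row=3, col=0), (row=5, col=0), (row=6, col=1)  <- goal reached here
One shortest path (4 moves): (row=4, col=3) -> (row=4, col=2) -> (row=4, col=1) -> (row=4, col=0) -> (row=5, col=0)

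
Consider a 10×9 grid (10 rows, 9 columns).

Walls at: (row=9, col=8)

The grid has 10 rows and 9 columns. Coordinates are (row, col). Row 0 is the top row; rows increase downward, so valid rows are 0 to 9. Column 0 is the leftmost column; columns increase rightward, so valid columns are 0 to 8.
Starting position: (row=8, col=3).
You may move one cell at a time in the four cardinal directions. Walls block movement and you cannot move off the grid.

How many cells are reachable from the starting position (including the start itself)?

Answer: Reachable cells: 89

Derivation:
BFS flood-fill from (row=8, col=3):
  Distance 0: (row=8, col=3)
  Distance 1: (row=7, col=3), (row=8, col=2), (row=8, col=4), (row=9, col=3)
  Distance 2: (row=6, col=3), (row=7, col=2), (row=7, col=4), (row=8, col=1), (row=8, col=5), (row=9, col=2), (row=9, col=4)
  Distance 3: (row=5, col=3), (row=6, col=2), (row=6, col=4), (row=7, col=1), (row=7, col=5), (row=8, col=0), (row=8, col=6), (row=9, col=1), (row=9, col=5)
  Distance 4: (row=4, col=3), (row=5, col=2), (row=5, col=4), (row=6, col=1), (row=6, col=5), (row=7, col=0), (row=7, col=6), (row=8, col=7), (row=9, col=0), (row=9, col=6)
  Distance 5: (row=3, col=3), (row=4, col=2), (row=4, col=4), (row=5, col=1), (row=5, col=5), (row=6, col=0), (row=6, col=6), (row=7, col=7), (row=8, col=8), (row=9, col=7)
  Distance 6: (row=2, col=3), (row=3, col=2), (row=3, col=4), (row=4, col=1), (row=4, col=5), (row=5, col=0), (row=5, col=6), (row=6, col=7), (row=7, col=8)
  Distance 7: (row=1, col=3), (row=2, col=2), (row=2, col=4), (row=3, col=1), (row=3, col=5), (row=4, col=0), (row=4, col=6), (row=5, col=7), (row=6, col=8)
  Distance 8: (row=0, col=3), (row=1, col=2), (row=1, col=4), (row=2, col=1), (row=2, col=5), (row=3, col=0), (row=3, col=6), (row=4, col=7), (row=5, col=8)
  Distance 9: (row=0, col=2), (row=0, col=4), (row=1, col=1), (row=1, col=5), (row=2, col=0), (row=2, col=6), (row=3, col=7), (row=4, col=8)
  Distance 10: (row=0, col=1), (row=0, col=5), (row=1, col=0), (row=1, col=6), (row=2, col=7), (row=3, col=8)
  Distance 11: (row=0, col=0), (row=0, col=6), (row=1, col=7), (row=2, col=8)
  Distance 12: (row=0, col=7), (row=1, col=8)
  Distance 13: (row=0, col=8)
Total reachable: 89 (grid has 89 open cells total)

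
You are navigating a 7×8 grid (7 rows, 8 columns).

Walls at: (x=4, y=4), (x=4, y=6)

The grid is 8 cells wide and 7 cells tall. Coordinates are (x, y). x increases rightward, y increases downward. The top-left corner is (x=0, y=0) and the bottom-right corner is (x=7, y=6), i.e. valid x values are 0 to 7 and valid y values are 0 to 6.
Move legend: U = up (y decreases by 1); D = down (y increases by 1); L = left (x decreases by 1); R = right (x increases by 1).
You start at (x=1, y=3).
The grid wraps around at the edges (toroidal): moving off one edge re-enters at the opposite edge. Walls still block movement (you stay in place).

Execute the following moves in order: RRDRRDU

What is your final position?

Start: (x=1, y=3)
  R (right): (x=1, y=3) -> (x=2, y=3)
  R (right): (x=2, y=3) -> (x=3, y=3)
  D (down): (x=3, y=3) -> (x=3, y=4)
  R (right): blocked, stay at (x=3, y=4)
  R (right): blocked, stay at (x=3, y=4)
  D (down): (x=3, y=4) -> (x=3, y=5)
  U (up): (x=3, y=5) -> (x=3, y=4)
Final: (x=3, y=4)

Answer: Final position: (x=3, y=4)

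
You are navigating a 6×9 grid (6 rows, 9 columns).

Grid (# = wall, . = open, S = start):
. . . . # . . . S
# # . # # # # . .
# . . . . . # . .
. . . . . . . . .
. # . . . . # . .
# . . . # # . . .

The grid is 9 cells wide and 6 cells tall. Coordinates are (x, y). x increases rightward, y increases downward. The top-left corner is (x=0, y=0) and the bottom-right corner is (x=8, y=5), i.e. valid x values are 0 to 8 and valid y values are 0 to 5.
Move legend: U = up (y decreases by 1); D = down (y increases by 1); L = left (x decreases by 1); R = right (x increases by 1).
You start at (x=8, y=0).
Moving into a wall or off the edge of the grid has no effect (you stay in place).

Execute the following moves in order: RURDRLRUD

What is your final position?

Start: (x=8, y=0)
  R (right): blocked, stay at (x=8, y=0)
  U (up): blocked, stay at (x=8, y=0)
  R (right): blocked, stay at (x=8, y=0)
  D (down): (x=8, y=0) -> (x=8, y=1)
  R (right): blocked, stay at (x=8, y=1)
  L (left): (x=8, y=1) -> (x=7, y=1)
  R (right): (x=7, y=1) -> (x=8, y=1)
  U (up): (x=8, y=1) -> (x=8, y=0)
  D (down): (x=8, y=0) -> (x=8, y=1)
Final: (x=8, y=1)

Answer: Final position: (x=8, y=1)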